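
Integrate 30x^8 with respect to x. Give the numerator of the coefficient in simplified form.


Apply the power rule for integration:
integral of ax^n dx = a/(n+1) * x^(n+1) + C
integral of 30x^8 dx
= 30/9 * x^9 + C
= 10/3 * x^9 + C
The coefficient in lowest terms is 10/3, and its numerator is 10

10


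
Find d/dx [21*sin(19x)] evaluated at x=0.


Apply the chain rule to differentiate 21*sin(19x):
d/dx [21*sin(19x)]
= 21 * cos(19x) * d/dx(19x)
= 21 * 19 * cos(19x)
= 399 * cos(19x)
Evaluate at x = 0:
= 399 * cos(0)
= 399 * 1
= 399

399


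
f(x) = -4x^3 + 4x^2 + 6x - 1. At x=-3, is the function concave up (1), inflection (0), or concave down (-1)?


Concavity is determined by the sign of f''(x).
f(x) = -4x^3 + 4x^2 + 6x - 1
f'(x) = -12x^2 + 8x + 6
f''(x) = -24x + 8
f''(-3) = -24 * (-3) + 8
= 72 + 8
= 80
Since f''(-3) > 0, the function is concave up (1)

1


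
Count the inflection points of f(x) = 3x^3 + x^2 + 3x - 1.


Inflection points occur where f''(x) = 0 and concavity changes.
f(x) = 3x^3 + x^2 + 3x - 1
f'(x) = 9x^2 + 2x + 3
f''(x) = 18x + 2
Set f''(x) = 0:
18x + 2 = 0
x = -2 / 18 = -1/9
Since f''(x) is linear (degree 1), it changes sign at this point.
Therefore there is exactly 1 inflection point.

1


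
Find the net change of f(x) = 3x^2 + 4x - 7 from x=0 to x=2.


Net change = f(b) - f(a)
f(x) = 3x^2 + 4x - 7
Compute f(2):
f(2) = 3 * 2^2 + 4 * 2 - 7
= 12 + 8 - 7
= 13
Compute f(0):
f(0) = 3 * 0^2 + 4 * 0 - 7
= 0 + 0 - 7
= -7
Net change = 13 - (-7) = 20

20


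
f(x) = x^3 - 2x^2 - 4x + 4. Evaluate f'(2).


Differentiate f(x) = x^3 - 2x^2 - 4x + 4 term by term:
f'(x) = 3x^2 - 4x - 4
Substitute x = 2:
f'(2) = 3 * 2^2 - 4 * 2 - 4
= 12 - 8 - 4
= 0

0


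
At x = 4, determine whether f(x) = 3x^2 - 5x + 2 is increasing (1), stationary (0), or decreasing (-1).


Compute f'(x) to determine behavior:
f'(x) = 6x - 5
f'(4) = 6 * 4 - 5
= 24 - 5
= 19
Since f'(4) > 0, the function is increasing (1)

1


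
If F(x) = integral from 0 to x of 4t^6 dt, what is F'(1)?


By the Fundamental Theorem of Calculus (Part 1):
If F(x) = integral from 0 to x of f(t) dt, then F'(x) = f(x)
Here f(t) = 4t^6
So F'(x) = 4x^6
Evaluate at x = 1:
F'(1) = 4 * 1^6
= 4 * 1
= 4

4


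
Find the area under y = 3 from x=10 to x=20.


The area under a constant function y = 3 is a rectangle.
Width = 20 - 10 = 10
Height = 3
Area = width * height
= 10 * 3
= 30

30


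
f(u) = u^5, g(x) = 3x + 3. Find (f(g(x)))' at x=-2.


Using the chain rule: (f(g(x)))' = f'(g(x)) * g'(x)
First, find g(-2):
g(-2) = 3 * (-2) + 3 = -3
Next, f'(u) = 5u^4
And g'(x) = 3
So f'(g(-2)) * g'(-2)
= 5 * (-3)^4 * 3
= 5 * 81 * 3
= 1215

1215


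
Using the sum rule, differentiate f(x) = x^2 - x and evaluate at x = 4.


Differentiate term by term using power and sum rules:
f(x) = x^2 - x
f'(x) = 2x - 1
Substitute x = 4:
f'(4) = 2 * 4 - 1
= 8 - 1
= 7

7


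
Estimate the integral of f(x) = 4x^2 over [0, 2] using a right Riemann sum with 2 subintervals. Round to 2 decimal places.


Right Riemann sum uses right endpoints of each subinterval.
Interval: [0, 2], n = 2
dx = (2 - 0) / 2 = 1
Right endpoints: [1, 2]
f values: [4, 16]
Sum = dx * (sum of f values)
= 1 * 20
= 20 = 20.00

20.00


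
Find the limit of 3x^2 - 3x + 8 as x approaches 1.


Since polynomials are continuous, we use direct substitution.
lim(x->1) of 3x^2 - 3x + 8
= 3 * 1^2 - 3 * 1 + 8
= 3 - 3 + 8
= 8

8


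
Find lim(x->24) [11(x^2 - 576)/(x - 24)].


Direct substitution gives 0/0, so we factor the numerator.
Factor: 11(x^2 - 576) = 11 * (x - 24)(x + 24)
Cancel the common factor (x - 24):
11(x^2 - 576)/(x - 24) = 11 * (x + 24)
Now substitute x = 24:
= 11 * (24 + 24) = 528

528


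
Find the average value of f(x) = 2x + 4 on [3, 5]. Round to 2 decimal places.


Average value = 1/(b-a) * integral from a to b of f(x) dx
First compute the integral of 2x + 4:
F(x) = x^2 + 4x
F(5) = 1 * 25 + 4 * 5 = 45
F(3) = 1 * 9 + 4 * 3 = 21
Integral = 45 - 21 = 24
Average = 24 / (5 - 3) = 24 / 2
= 12 = 12.00

12.00


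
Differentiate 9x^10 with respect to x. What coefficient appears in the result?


We apply the power rule: d/dx [ax^n] = a*n * x^(n-1)
d/dx [9x^10]
= 9 * 10 * x^(10-1)
= 90x^9
The coefficient is 90

90


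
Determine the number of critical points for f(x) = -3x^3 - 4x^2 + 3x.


Find where f'(x) = 0:
f(x) = -3x^3 - 4x^2 + 3x
f'(x) = -9x^2 - 8x + 3
This is a quadratic in x. Use the discriminant to count real roots.
Discriminant = (-8)^2 - 4 * (-9) * 3
= 64 - (-108)
= 172
Since discriminant > 0, f'(x) = 0 has 2 real solutions.
Number of critical points: 2

2


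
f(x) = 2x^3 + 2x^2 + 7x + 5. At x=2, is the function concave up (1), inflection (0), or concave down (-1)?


Concavity is determined by the sign of f''(x).
f(x) = 2x^3 + 2x^2 + 7x + 5
f'(x) = 6x^2 + 4x + 7
f''(x) = 12x + 4
f''(2) = 12 * 2 + 4
= 24 + 4
= 28
Since f''(2) > 0, the function is concave up (1)

1


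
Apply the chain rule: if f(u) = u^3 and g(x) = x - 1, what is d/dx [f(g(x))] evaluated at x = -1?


Using the chain rule: (f(g(x)))' = f'(g(x)) * g'(x)
First, find g(-1):
g(-1) = 1 * (-1) - 1 = -2
Next, f'(u) = 3u^2
And g'(x) = 1
So f'(g(-1)) * g'(-1)
= 3 * (-2)^2 * 1
= 3 * 4 * 1
= 12

12


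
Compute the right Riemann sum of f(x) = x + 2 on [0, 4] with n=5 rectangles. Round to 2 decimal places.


Right Riemann sum uses right endpoints of each subinterval.
Interval: [0, 4], n = 5
dx = (4 - 0) / 5 = 4/5
Right endpoints: [4/5, 8/5, 12/5, 16/5, 4]
f values: [14/5, 18/5, 22/5, 26/5, 6]
Sum = dx * (sum of f values)
= 4/5 * 22
= 88/5 = 17.60

17.60


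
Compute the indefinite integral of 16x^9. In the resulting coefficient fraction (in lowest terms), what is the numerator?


Apply the power rule for integration:
integral of ax^n dx = a/(n+1) * x^(n+1) + C
integral of 16x^9 dx
= 16/10 * x^10 + C
= 8/5 * x^10 + C
The coefficient in lowest terms is 8/5, and its numerator is 8

8


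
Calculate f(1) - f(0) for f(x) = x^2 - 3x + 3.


Net change = f(b) - f(a)
f(x) = x^2 - 3x + 3
Compute f(1):
f(1) = 1 * 1^2 - 3 * 1 + 3
= 1 - 3 + 3
= 1
Compute f(0):
f(0) = 1 * 0^2 - 3 * 0 + 3
= 0 + 0 + 3
= 3
Net change = 1 - 3 = -2

-2


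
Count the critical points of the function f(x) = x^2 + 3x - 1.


Find where f'(x) = 0:
f'(x) = 2x + 3
Set f'(x) = 0:
2x + 3 = 0
x = -3 / 2 = -3/2
This is a linear equation in x, so there is exactly one solution.
Number of critical points: 1

1


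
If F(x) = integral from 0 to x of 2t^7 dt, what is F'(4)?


By the Fundamental Theorem of Calculus (Part 1):
If F(x) = integral from 0 to x of f(t) dt, then F'(x) = f(x)
Here f(t) = 2t^7
So F'(x) = 2x^7
Evaluate at x = 4:
F'(4) = 2 * 4^7
= 2 * 16384
= 32768

32768


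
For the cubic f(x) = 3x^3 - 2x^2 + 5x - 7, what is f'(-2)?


Differentiate f(x) = 3x^3 - 2x^2 + 5x - 7 term by term:
f'(x) = 9x^2 - 4x + 5
Substitute x = -2:
f'(-2) = 9 * (-2)^2 - 4 * (-2) + 5
= 36 + 8 + 5
= 49

49


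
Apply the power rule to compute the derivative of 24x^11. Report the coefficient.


We apply the power rule: d/dx [ax^n] = a*n * x^(n-1)
d/dx [24x^11]
= 24 * 11 * x^(11-1)
= 264x^10
The coefficient is 264

264


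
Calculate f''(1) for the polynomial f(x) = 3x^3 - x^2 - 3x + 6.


First derivative:
f'(x) = 9x^2 - 2x - 3
Second derivative:
f''(x) = 18x - 2
Substitute x = 1:
f''(1) = 18 * 1 - 2
= 18 - 2
= 16

16


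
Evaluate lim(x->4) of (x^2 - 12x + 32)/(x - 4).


Direct substitution gives 0/0, so we factor the numerator.
Factor: (x^2 - 12x + 32) = (x - 4)(x - 8)
Cancel the common factor (x - 4):
(x^2 - 12x + 32)/(x - 4) = (x - 8)
Now substitute x = 4:
= (4) - (8) = -4

-4


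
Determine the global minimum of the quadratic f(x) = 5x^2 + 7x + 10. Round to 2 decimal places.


For a quadratic f(x) = ax^2 + bx + c with a > 0, the minimum is at the vertex.
Vertex x-coordinate: x = -b/(2a)
x = -(7) / (2 * 5)
x = -7/10
Substitute back to find the minimum value:
f(-7/10) = 5 * (-7/10)^2 + 7 * (-7/10) + 10
= 49/20 - 49/10 + 10
= 151/20 = 7.55

7.55


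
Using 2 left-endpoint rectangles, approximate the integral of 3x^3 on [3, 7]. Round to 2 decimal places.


Left Riemann sum uses left endpoints of each subinterval.
Interval: [3, 7], n = 2
dx = (7 - 3) / 2 = 2
Left endpoints: [3, 5]
f values: [81, 375]
Sum = dx * (sum of f values)
= 2 * 456
= 912 = 912.00

912.00


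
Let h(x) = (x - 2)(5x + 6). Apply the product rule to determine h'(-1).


Let u(x) = x - 2 and v(x) = 5x + 6
u'(x) = 1
v'(x) = 5
Product rule: h'(x) = u'(x)*v(x) + u(x)*v'(x)
= 1 * (5x + 6) + (x - 2) * 5
At x = -1:
u(-1) = 1 * (-1) - 2 = -3
v(-1) = 5 * (-1) + 6 = 1
h'(-1) = 1 * 1 + (-3) * 5
= 1 - 15
= -14

-14


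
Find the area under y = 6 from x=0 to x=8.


The area under a constant function y = 6 is a rectangle.
Width = 8 - 0 = 8
Height = 6
Area = width * height
= 8 * 6
= 48

48


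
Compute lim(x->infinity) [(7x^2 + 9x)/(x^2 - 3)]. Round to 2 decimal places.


For limits at infinity with equal-degree polynomials,
we compare leading coefficients.
Numerator leading term: 7x^2
Denominator leading term: x^2
Divide both by x^2:
lim = (7 + 9/x) / (1 - 3/x^2)
As x -> infinity, the 1/x and 1/x^2 terms vanish:
= 7/1 = 7 = 7.00

7.00


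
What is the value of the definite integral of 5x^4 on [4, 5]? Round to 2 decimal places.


Find the antiderivative of 5x^4:
F(x) = 5/5 * x^5
Apply the Fundamental Theorem of Calculus:
F(5) - F(4)
= 5/5 * 5^5 - 5/5 * 4^5
= 5/5 * (3125 - 1024)
= 5/5 * 2101
= 2101 = 2101.00

2101.00


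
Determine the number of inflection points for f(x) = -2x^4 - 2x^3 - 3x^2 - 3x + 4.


Inflection points occur where f''(x) = 0 and concavity changes.
f(x) = -2x^4 - 2x^3 - 3x^2 - 3x + 4
f'(x) = -8x^3 - 6x^2 - 6x - 3
f''(x) = -24x^2 - 12x - 6
This is a quadratic in x. Use the discriminant to count real roots.
Discriminant = (-12)^2 - 4 * (-24) * (-6)
= 144 - 576
= -432
Since discriminant < 0, f''(x) = 0 has no real solutions.
Number of inflection points: 0

0


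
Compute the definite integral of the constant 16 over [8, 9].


The integral of a constant k over [a, b] equals k * (b - a).
integral from 8 to 9 of 16 dx
= 16 * (9 - 8)
= 16 * 1
= 16

16


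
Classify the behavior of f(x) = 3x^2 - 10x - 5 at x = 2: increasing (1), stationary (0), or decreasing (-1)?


Compute f'(x) to determine behavior:
f'(x) = 6x - 10
f'(2) = 6 * 2 - 10
= 12 - 10
= 2
Since f'(2) > 0, the function is increasing (1)

1


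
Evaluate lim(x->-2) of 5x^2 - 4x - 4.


Since polynomials are continuous, we use direct substitution.
lim(x->-2) of 5x^2 - 4x - 4
= 5 * (-2)^2 - 4 * (-2) - 4
= 20 + 8 - 4
= 24

24


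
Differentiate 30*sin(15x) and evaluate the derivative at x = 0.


Apply the chain rule to differentiate 30*sin(15x):
d/dx [30*sin(15x)]
= 30 * cos(15x) * d/dx(15x)
= 30 * 15 * cos(15x)
= 450 * cos(15x)
Evaluate at x = 0:
= 450 * cos(0)
= 450 * 1
= 450

450


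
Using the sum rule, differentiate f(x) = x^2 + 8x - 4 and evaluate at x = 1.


Differentiate term by term using power and sum rules:
f(x) = x^2 + 8x - 4
f'(x) = 2x + 8
Substitute x = 1:
f'(1) = 2 * 1 + 8
= 2 + 8
= 10

10


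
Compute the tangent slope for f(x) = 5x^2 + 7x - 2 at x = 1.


The slope of the tangent line equals f'(x) at the point.
f(x) = 5x^2 + 7x - 2
f'(x) = 10x + 7
At x = 1:
f'(1) = 10 * 1 + 7
= 10 + 7
= 17

17


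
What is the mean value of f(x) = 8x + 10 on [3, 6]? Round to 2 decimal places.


Average value = 1/(b-a) * integral from a to b of f(x) dx
First compute the integral of 8x + 10:
F(x) = 4x^2 + 10x
F(6) = 4 * 36 + 10 * 6 = 204
F(3) = 4 * 9 + 10 * 3 = 66
Integral = 204 - 66 = 138
Average = 138 / (6 - 3) = 138 / 3
= 46 = 46.00

46.00


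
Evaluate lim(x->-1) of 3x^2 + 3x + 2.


Since polynomials are continuous, we use direct substitution.
lim(x->-1) of 3x^2 + 3x + 2
= 3 * (-1)^2 + 3 * (-1) + 2
= 3 - 3 + 2
= 2

2


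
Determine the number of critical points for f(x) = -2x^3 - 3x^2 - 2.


Find where f'(x) = 0:
f(x) = -2x^3 - 3x^2 - 2
f'(x) = -6x^2 - 6x
This is a quadratic in x. Use the discriminant to count real roots.
Discriminant = (-6)^2 - 4 * (-6) * 0
= 36 - 0
= 36
Since discriminant > 0, f'(x) = 0 has 2 real solutions.
Number of critical points: 2

2


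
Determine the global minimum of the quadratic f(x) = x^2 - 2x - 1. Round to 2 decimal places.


For a quadratic f(x) = ax^2 + bx + c with a > 0, the minimum is at the vertex.
Vertex x-coordinate: x = -b/(2a)
x = -(-2) / (2 * 1)
x = 2/2 = 1
Substitute back to find the minimum value:
f(1) = 1 * 1^2 - 2 * 1 - 1
= 1 - 2 - 1
= -2 = -2.00

-2.00


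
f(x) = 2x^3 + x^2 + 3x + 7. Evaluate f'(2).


Differentiate f(x) = 2x^3 + x^2 + 3x + 7 term by term:
f'(x) = 6x^2 + 2x + 3
Substitute x = 2:
f'(2) = 6 * 2^2 + 2 * 2 + 3
= 24 + 4 + 3
= 31

31


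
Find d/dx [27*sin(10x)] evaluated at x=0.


Apply the chain rule to differentiate 27*sin(10x):
d/dx [27*sin(10x)]
= 27 * cos(10x) * d/dx(10x)
= 27 * 10 * cos(10x)
= 270 * cos(10x)
Evaluate at x = 0:
= 270 * cos(0)
= 270 * 1
= 270

270


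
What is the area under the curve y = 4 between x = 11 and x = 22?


The area under a constant function y = 4 is a rectangle.
Width = 22 - 11 = 11
Height = 4
Area = width * height
= 11 * 4
= 44

44


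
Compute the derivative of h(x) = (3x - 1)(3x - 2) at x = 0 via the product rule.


Let u(x) = 3x - 1 and v(x) = 3x - 2
u'(x) = 3
v'(x) = 3
Product rule: h'(x) = u'(x)*v(x) + u(x)*v'(x)
= 3 * (3x - 2) + (3x - 1) * 3
At x = 0:
u(0) = 3 * 0 - 1 = -1
v(0) = 3 * 0 - 2 = -2
h'(0) = 3 * (-2) + (-1) * 3
= -6 - 3
= -9

-9


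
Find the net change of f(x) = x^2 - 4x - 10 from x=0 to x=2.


Net change = f(b) - f(a)
f(x) = x^2 - 4x - 10
Compute f(2):
f(2) = 1 * 2^2 - 4 * 2 - 10
= 4 - 8 - 10
= -14
Compute f(0):
f(0) = 1 * 0^2 - 4 * 0 - 10
= 0 + 0 - 10
= -10
Net change = -14 - (-10) = -4

-4


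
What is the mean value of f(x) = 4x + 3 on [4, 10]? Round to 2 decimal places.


Average value = 1/(b-a) * integral from a to b of f(x) dx
First compute the integral of 4x + 3:
F(x) = 2x^2 + 3x
F(10) = 2 * 100 + 3 * 10 = 230
F(4) = 2 * 16 + 3 * 4 = 44
Integral = 230 - 44 = 186
Average = 186 / (10 - 4) = 186 / 6
= 31 = 31.00

31.00


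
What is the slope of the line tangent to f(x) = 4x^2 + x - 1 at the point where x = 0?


The slope of the tangent line equals f'(x) at the point.
f(x) = 4x^2 + x - 1
f'(x) = 8x + 1
At x = 0:
f'(0) = 8 * 0 + 1
= 0 + 1
= 1

1


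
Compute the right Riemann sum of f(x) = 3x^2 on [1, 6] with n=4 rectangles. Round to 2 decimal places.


Right Riemann sum uses right endpoints of each subinterval.
Interval: [1, 6], n = 4
dx = (6 - 1) / 4 = 5/4
Right endpoints: [9/4, 7/2, 19/4, 6]
f values: [243/16, 147/4, 1083/16, 108]
Sum = dx * (sum of f values)
= 5/4 * 1821/8
= 9105/32 ≈ 284.53

284.53


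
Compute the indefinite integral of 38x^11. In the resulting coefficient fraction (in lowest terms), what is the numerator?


Apply the power rule for integration:
integral of ax^n dx = a/(n+1) * x^(n+1) + C
integral of 38x^11 dx
= 38/12 * x^12 + C
= 19/6 * x^12 + C
The coefficient in lowest terms is 19/6, and its numerator is 19

19


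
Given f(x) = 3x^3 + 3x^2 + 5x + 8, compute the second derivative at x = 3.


First derivative:
f'(x) = 9x^2 + 6x + 5
Second derivative:
f''(x) = 18x + 6
Substitute x = 3:
f''(3) = 18 * 3 + 6
= 54 + 6
= 60

60


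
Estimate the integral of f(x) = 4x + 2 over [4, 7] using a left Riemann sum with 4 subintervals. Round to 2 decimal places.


Left Riemann sum uses left endpoints of each subinterval.
Interval: [4, 7], n = 4
dx = (7 - 4) / 4 = 3/4
Left endpoints: [4, 19/4, 11/2, 25/4]
f values: [18, 21, 24, 27]
Sum = dx * (sum of f values)
= 3/4 * 90
= 135/2 = 67.50

67.50


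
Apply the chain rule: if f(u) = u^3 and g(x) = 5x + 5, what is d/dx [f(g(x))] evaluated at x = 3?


Using the chain rule: (f(g(x)))' = f'(g(x)) * g'(x)
First, find g(3):
g(3) = 5 * 3 + 5 = 20
Next, f'(u) = 3u^2
And g'(x) = 5
So f'(g(3)) * g'(3)
= 3 * 20^2 * 5
= 3 * 400 * 5
= 6000

6000


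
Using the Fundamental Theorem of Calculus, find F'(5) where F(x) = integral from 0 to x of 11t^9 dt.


By the Fundamental Theorem of Calculus (Part 1):
If F(x) = integral from 0 to x of f(t) dt, then F'(x) = f(x)
Here f(t) = 11t^9
So F'(x) = 11x^9
Evaluate at x = 5:
F'(5) = 11 * 5^9
= 11 * 1953125
= 21484375

21484375


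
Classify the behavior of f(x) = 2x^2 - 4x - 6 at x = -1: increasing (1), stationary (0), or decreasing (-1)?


Compute f'(x) to determine behavior:
f'(x) = 4x - 4
f'(-1) = 4 * (-1) - 4
= -4 - 4
= -8
Since f'(-1) < 0, the function is decreasing (-1)

-1


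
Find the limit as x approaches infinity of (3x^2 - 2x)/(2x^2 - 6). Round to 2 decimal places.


For limits at infinity with equal-degree polynomials,
we compare leading coefficients.
Numerator leading term: 3x^2
Denominator leading term: 2x^2
Divide both by x^2:
lim = (3 - 2/x) / (2 - 6/x^2)
As x -> infinity, the 1/x and 1/x^2 terms vanish:
= 3/2 = 1.50

1.50


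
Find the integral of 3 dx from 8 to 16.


The integral of a constant k over [a, b] equals k * (b - a).
integral from 8 to 16 of 3 dx
= 3 * (16 - 8)
= 3 * 8
= 24

24


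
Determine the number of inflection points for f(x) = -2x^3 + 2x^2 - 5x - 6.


Inflection points occur where f''(x) = 0 and concavity changes.
f(x) = -2x^3 + 2x^2 - 5x - 6
f'(x) = -6x^2 + 4x - 5
f''(x) = -12x + 4
Set f''(x) = 0:
-12x + 4 = 0
x = -4 / (-12) = 1/3
Since f''(x) is linear (degree 1), it changes sign at this point.
Therefore there is exactly 1 inflection point.

1


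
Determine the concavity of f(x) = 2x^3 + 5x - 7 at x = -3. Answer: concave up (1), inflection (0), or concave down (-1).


Concavity is determined by the sign of f''(x).
f(x) = 2x^3 + 5x - 7
f'(x) = 6x^2 + 5
f''(x) = 12x
f''(-3) = 12 * (-3) + 0
= -36 + 0
= -36
Since f''(-3) < 0, the function is concave down (-1)

-1


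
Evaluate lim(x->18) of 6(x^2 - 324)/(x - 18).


Direct substitution gives 0/0, so we factor the numerator.
Factor: 6(x^2 - 324) = 6 * (x - 18)(x + 18)
Cancel the common factor (x - 18):
6(x^2 - 324)/(x - 18) = 6 * (x + 18)
Now substitute x = 18:
= 6 * (18 + 18) = 216

216


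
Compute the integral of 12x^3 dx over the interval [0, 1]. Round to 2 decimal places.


Find the antiderivative of 12x^3:
F(x) = 12/4 * x^4
Apply the Fundamental Theorem of Calculus:
F(1) - F(0)
= 12/4 * 1^4 - 12/4 * 0^4
= 12/4 * (1 - 0)
= 12/4 * 1
= 3 = 3.00

3.00


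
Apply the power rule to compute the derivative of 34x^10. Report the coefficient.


We apply the power rule: d/dx [ax^n] = a*n * x^(n-1)
d/dx [34x^10]
= 34 * 10 * x^(10-1)
= 340x^9
The coefficient is 340

340


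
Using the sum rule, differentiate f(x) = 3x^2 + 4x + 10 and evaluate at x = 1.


Differentiate term by term using power and sum rules:
f(x) = 3x^2 + 4x + 10
f'(x) = 6x + 4
Substitute x = 1:
f'(1) = 6 * 1 + 4
= 6 + 4
= 10

10


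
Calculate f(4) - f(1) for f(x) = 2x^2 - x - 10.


Net change = f(b) - f(a)
f(x) = 2x^2 - x - 10
Compute f(4):
f(4) = 2 * 4^2 - 1 * 4 - 10
= 32 - 4 - 10
= 18
Compute f(1):
f(1) = 2 * 1^2 - 1 * 1 - 10
= 2 - 1 - 10
= -9
Net change = 18 - (-9) = 27

27


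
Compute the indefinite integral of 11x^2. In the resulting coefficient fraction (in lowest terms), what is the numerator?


Apply the power rule for integration:
integral of ax^n dx = a/(n+1) * x^(n+1) + C
integral of 11x^2 dx
= 11/3 * x^3 + C
The coefficient in lowest terms is 11/3, and its numerator is 11

11


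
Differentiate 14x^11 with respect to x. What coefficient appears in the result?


We apply the power rule: d/dx [ax^n] = a*n * x^(n-1)
d/dx [14x^11]
= 14 * 11 * x^(11-1)
= 154x^10
The coefficient is 154

154


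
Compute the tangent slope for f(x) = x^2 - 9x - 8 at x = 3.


The slope of the tangent line equals f'(x) at the point.
f(x) = x^2 - 9x - 8
f'(x) = 2x - 9
At x = 3:
f'(3) = 2 * 3 - 9
= 6 - 9
= -3

-3


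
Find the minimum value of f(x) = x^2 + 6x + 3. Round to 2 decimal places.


For a quadratic f(x) = ax^2 + bx + c with a > 0, the minimum is at the vertex.
Vertex x-coordinate: x = -b/(2a)
x = -(6) / (2 * 1)
x = -6/2 = -3
Substitute back to find the minimum value:
f(-3) = 1 * (-3)^2 + 6 * (-3) + 3
= 9 - 18 + 3
= -6 = -6.00

-6.00


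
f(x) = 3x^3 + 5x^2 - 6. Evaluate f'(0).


Differentiate f(x) = 3x^3 + 5x^2 - 6 term by term:
f'(x) = 9x^2 + 10x
Substitute x = 0:
f'(0) = 9 * 0^2 + 10 * 0 + 0
= 0 + 0 + 0
= 0

0


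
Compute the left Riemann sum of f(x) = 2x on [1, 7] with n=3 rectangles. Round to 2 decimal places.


Left Riemann sum uses left endpoints of each subinterval.
Interval: [1, 7], n = 3
dx = (7 - 1) / 3 = 2
Left endpoints: [1, 3, 5]
f values: [2, 6, 10]
Sum = dx * (sum of f values)
= 2 * 18
= 36 = 36.00

36.00


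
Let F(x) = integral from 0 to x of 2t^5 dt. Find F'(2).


By the Fundamental Theorem of Calculus (Part 1):
If F(x) = integral from 0 to x of f(t) dt, then F'(x) = f(x)
Here f(t) = 2t^5
So F'(x) = 2x^5
Evaluate at x = 2:
F'(2) = 2 * 2^5
= 2 * 32
= 64

64


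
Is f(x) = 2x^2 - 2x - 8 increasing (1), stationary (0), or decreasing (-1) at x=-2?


Compute f'(x) to determine behavior:
f'(x) = 4x - 2
f'(-2) = 4 * (-2) - 2
= -8 - 2
= -10
Since f'(-2) < 0, the function is decreasing (-1)

-1


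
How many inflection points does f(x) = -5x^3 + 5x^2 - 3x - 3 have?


Inflection points occur where f''(x) = 0 and concavity changes.
f(x) = -5x^3 + 5x^2 - 3x - 3
f'(x) = -15x^2 + 10x - 3
f''(x) = -30x + 10
Set f''(x) = 0:
-30x + 10 = 0
x = -10 / (-30) = 1/3
Since f''(x) is linear (degree 1), it changes sign at this point.
Therefore there is exactly 1 inflection point.

1


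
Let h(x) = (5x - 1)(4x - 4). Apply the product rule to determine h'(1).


Let u(x) = 5x - 1 and v(x) = 4x - 4
u'(x) = 5
v'(x) = 4
Product rule: h'(x) = u'(x)*v(x) + u(x)*v'(x)
= 5 * (4x - 4) + (5x - 1) * 4
At x = 1:
u(1) = 5 * 1 - 1 = 4
v(1) = 4 * 1 - 4 = 0
h'(1) = 5 * 0 + 4 * 4
= 0 + 16
= 16

16


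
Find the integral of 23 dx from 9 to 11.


The integral of a constant k over [a, b] equals k * (b - a).
integral from 9 to 11 of 23 dx
= 23 * (11 - 9)
= 23 * 2
= 46

46


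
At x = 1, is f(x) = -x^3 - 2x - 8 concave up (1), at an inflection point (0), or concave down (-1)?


Concavity is determined by the sign of f''(x).
f(x) = -x^3 - 2x - 8
f'(x) = -3x^2 - 2
f''(x) = -6x
f''(1) = -6 * 1 + 0
= -6 + 0
= -6
Since f''(1) < 0, the function is concave down (-1)

-1


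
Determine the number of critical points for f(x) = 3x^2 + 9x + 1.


Find where f'(x) = 0:
f'(x) = 6x + 9
Set f'(x) = 0:
6x + 9 = 0
x = -9 / 6 = -3/2
This is a linear equation in x, so there is exactly one solution.
Number of critical points: 1

1


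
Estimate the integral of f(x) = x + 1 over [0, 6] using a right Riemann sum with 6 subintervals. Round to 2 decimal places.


Right Riemann sum uses right endpoints of each subinterval.
Interval: [0, 6], n = 6
dx = (6 - 0) / 6 = 1
Right endpoints: [1, 2, 3, 4, 5, 6]
f values: [2, 3, 4, 5, 6, 7]
Sum = dx * (sum of f values)
= 1 * 27
= 27 = 27.00

27.00


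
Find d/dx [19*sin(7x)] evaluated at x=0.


Apply the chain rule to differentiate 19*sin(7x):
d/dx [19*sin(7x)]
= 19 * cos(7x) * d/dx(7x)
= 19 * 7 * cos(7x)
= 133 * cos(7x)
Evaluate at x = 0:
= 133 * cos(0)
= 133 * 1
= 133

133


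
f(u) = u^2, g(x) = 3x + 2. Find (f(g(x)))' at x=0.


Using the chain rule: (f(g(x)))' = f'(g(x)) * g'(x)
First, find g(0):
g(0) = 3 * 0 + 2 = 2
Next, f'(u) = 2u
And g'(x) = 3
So f'(g(0)) * g'(0)
= 2 * 2 * 3
= 12

12


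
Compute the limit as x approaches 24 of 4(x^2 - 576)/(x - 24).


Direct substitution gives 0/0, so we factor the numerator.
Factor: 4(x^2 - 576) = 4 * (x - 24)(x + 24)
Cancel the common factor (x - 24):
4(x^2 - 576)/(x - 24) = 4 * (x + 24)
Now substitute x = 24:
= 4 * (24 + 24) = 192

192


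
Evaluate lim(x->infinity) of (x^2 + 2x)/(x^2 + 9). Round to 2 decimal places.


For limits at infinity with equal-degree polynomials,
we compare leading coefficients.
Numerator leading term: x^2
Denominator leading term: x^2
Divide both by x^2:
lim = (1 + 2/x) / (1 + 9/x^2)
As x -> infinity, the 1/x and 1/x^2 terms vanish:
= 1/1 = 1 = 1.00

1.00


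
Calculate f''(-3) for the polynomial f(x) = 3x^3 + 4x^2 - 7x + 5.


First derivative:
f'(x) = 9x^2 + 8x - 7
Second derivative:
f''(x) = 18x + 8
Substitute x = -3:
f''(-3) = 18 * (-3) + 8
= -54 + 8
= -46

-46


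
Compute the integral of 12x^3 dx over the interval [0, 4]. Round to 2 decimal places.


Find the antiderivative of 12x^3:
F(x) = 12/4 * x^4
Apply the Fundamental Theorem of Calculus:
F(4) - F(0)
= 12/4 * 4^4 - 12/4 * 0^4
= 12/4 * (256 - 0)
= 12/4 * 256
= 768 = 768.00

768.00


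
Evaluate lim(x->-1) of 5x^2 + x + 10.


Since polynomials are continuous, we use direct substitution.
lim(x->-1) of 5x^2 + x + 10
= 5 * (-1)^2 + 1 * (-1) + 10
= 5 - 1 + 10
= 14

14


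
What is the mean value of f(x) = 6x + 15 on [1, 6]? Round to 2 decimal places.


Average value = 1/(b-a) * integral from a to b of f(x) dx
First compute the integral of 6x + 15:
F(x) = 3x^2 + 15x
F(6) = 3 * 36 + 15 * 6 = 198
F(1) = 3 * 1 + 15 * 1 = 18
Integral = 198 - 18 = 180
Average = 180 / (6 - 1) = 180 / 5
= 36 = 36.00

36.00


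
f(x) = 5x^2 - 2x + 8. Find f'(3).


Differentiate term by term using power and sum rules:
f(x) = 5x^2 - 2x + 8
f'(x) = 10x - 2
Substitute x = 3:
f'(3) = 10 * 3 - 2
= 30 - 2
= 28

28


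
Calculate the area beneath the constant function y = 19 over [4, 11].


The area under a constant function y = 19 is a rectangle.
Width = 11 - 4 = 7
Height = 19
Area = width * height
= 7 * 19
= 133

133


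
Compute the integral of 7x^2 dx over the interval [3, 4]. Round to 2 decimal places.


Find the antiderivative of 7x^2:
F(x) = 7/3 * x^3
Apply the Fundamental Theorem of Calculus:
F(4) - F(3)
= 7/3 * 4^3 - 7/3 * 3^3
= 7/3 * (64 - 27)
= 7/3 * 37
= 259/3 ≈ 86.33

86.33


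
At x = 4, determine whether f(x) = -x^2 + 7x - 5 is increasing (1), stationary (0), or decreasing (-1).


Compute f'(x) to determine behavior:
f'(x) = -2x + 7
f'(4) = -2 * 4 + 7
= -8 + 7
= -1
Since f'(4) < 0, the function is decreasing (-1)

-1


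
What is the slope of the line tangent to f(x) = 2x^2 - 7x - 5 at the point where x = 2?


The slope of the tangent line equals f'(x) at the point.
f(x) = 2x^2 - 7x - 5
f'(x) = 4x - 7
At x = 2:
f'(2) = 4 * 2 - 7
= 8 - 7
= 1

1


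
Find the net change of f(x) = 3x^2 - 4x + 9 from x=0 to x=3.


Net change = f(b) - f(a)
f(x) = 3x^2 - 4x + 9
Compute f(3):
f(3) = 3 * 3^2 - 4 * 3 + 9
= 27 - 12 + 9
= 24
Compute f(0):
f(0) = 3 * 0^2 - 4 * 0 + 9
= 0 + 0 + 9
= 9
Net change = 24 - 9 = 15

15


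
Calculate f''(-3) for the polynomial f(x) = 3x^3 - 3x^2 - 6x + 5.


First derivative:
f'(x) = 9x^2 - 6x - 6
Second derivative:
f''(x) = 18x - 6
Substitute x = -3:
f''(-3) = 18 * (-3) - 6
= -54 - 6
= -60

-60


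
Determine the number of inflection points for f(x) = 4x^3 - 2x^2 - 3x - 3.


Inflection points occur where f''(x) = 0 and concavity changes.
f(x) = 4x^3 - 2x^2 - 3x - 3
f'(x) = 12x^2 - 4x - 3
f''(x) = 24x - 4
Set f''(x) = 0:
24x - 4 = 0
x = 4 / 24 = 1/6
Since f''(x) is linear (degree 1), it changes sign at this point.
Therefore there is exactly 1 inflection point.

1


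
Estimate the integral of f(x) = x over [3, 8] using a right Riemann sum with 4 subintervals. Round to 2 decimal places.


Right Riemann sum uses right endpoints of each subinterval.
Interval: [3, 8], n = 4
dx = (8 - 3) / 4 = 5/4
Right endpoints: [17/4, 11/2, 27/4, 8]
f values: [17/4, 11/2, 27/4, 8]
Sum = dx * (sum of f values)
= 5/4 * 49/2
= 245/8 ≈ 30.63

30.63


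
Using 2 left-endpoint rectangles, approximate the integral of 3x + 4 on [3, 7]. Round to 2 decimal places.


Left Riemann sum uses left endpoints of each subinterval.
Interval: [3, 7], n = 2
dx = (7 - 3) / 2 = 2
Left endpoints: [3, 5]
f values: [13, 19]
Sum = dx * (sum of f values)
= 2 * 32
= 64 = 64.00

64.00


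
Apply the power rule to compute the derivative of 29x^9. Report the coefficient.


We apply the power rule: d/dx [ax^n] = a*n * x^(n-1)
d/dx [29x^9]
= 29 * 9 * x^(9-1)
= 261x^8
The coefficient is 261

261


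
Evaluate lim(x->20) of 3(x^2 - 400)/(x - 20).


Direct substitution gives 0/0, so we factor the numerator.
Factor: 3(x^2 - 400) = 3 * (x - 20)(x + 20)
Cancel the common factor (x - 20):
3(x^2 - 400)/(x - 20) = 3 * (x + 20)
Now substitute x = 20:
= 3 * (20 + 20) = 120

120


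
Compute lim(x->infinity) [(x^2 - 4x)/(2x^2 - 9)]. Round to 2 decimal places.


For limits at infinity with equal-degree polynomials,
we compare leading coefficients.
Numerator leading term: x^2
Denominator leading term: 2x^2
Divide both by x^2:
lim = (1 - 4/x) / (2 - 9/x^2)
As x -> infinity, the 1/x and 1/x^2 terms vanish:
= 1/2 = 0.50

0.50


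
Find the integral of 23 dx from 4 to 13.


The integral of a constant k over [a, b] equals k * (b - a).
integral from 4 to 13 of 23 dx
= 23 * (13 - 4)
= 23 * 9
= 207

207


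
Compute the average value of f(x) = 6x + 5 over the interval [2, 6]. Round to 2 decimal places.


Average value = 1/(b-a) * integral from a to b of f(x) dx
First compute the integral of 6x + 5:
F(x) = 3x^2 + 5x
F(6) = 3 * 36 + 5 * 6 = 138
F(2) = 3 * 4 + 5 * 2 = 22
Integral = 138 - 22 = 116
Average = 116 / (6 - 2) = 116 / 4
= 29 = 29.00

29.00


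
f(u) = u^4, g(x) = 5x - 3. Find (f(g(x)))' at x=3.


Using the chain rule: (f(g(x)))' = f'(g(x)) * g'(x)
First, find g(3):
g(3) = 5 * 3 - 3 = 12
Next, f'(u) = 4u^3
And g'(x) = 5
So f'(g(3)) * g'(3)
= 4 * 12^3 * 5
= 4 * 1728 * 5
= 34560

34560


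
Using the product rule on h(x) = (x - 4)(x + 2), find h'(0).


Let u(x) = x - 4 and v(x) = x + 2
u'(x) = 1
v'(x) = 1
Product rule: h'(x) = u'(x)*v(x) + u(x)*v'(x)
= 1 * (x + 2) + (x - 4) * 1
At x = 0:
u(0) = 1 * 0 - 4 = -4
v(0) = 1 * 0 + 2 = 2
h'(0) = 1 * 2 + (-4) * 1
= 2 - 4
= -2

-2


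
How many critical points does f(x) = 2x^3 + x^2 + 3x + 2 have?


Find where f'(x) = 0:
f(x) = 2x^3 + x^2 + 3x + 2
f'(x) = 6x^2 + 2x + 3
This is a quadratic in x. Use the discriminant to count real roots.
Discriminant = (2)^2 - 4 * 6 * 3
= 4 - 72
= -68
Since discriminant < 0, f'(x) = 0 has no real solutions.
Number of critical points: 0

0


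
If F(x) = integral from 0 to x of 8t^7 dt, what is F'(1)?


By the Fundamental Theorem of Calculus (Part 1):
If F(x) = integral from 0 to x of f(t) dt, then F'(x) = f(x)
Here f(t) = 8t^7
So F'(x) = 8x^7
Evaluate at x = 1:
F'(1) = 8 * 1^7
= 8 * 1
= 8

8


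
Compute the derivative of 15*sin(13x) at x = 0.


Apply the chain rule to differentiate 15*sin(13x):
d/dx [15*sin(13x)]
= 15 * cos(13x) * d/dx(13x)
= 15 * 13 * cos(13x)
= 195 * cos(13x)
Evaluate at x = 0:
= 195 * cos(0)
= 195 * 1
= 195

195


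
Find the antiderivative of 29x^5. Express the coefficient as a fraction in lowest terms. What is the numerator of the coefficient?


Apply the power rule for integration:
integral of ax^n dx = a/(n+1) * x^(n+1) + C
integral of 29x^5 dx
= 29/6 * x^6 + C
The coefficient in lowest terms is 29/6, and its numerator is 29

29


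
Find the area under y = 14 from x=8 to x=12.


The area under a constant function y = 14 is a rectangle.
Width = 12 - 8 = 4
Height = 14
Area = width * height
= 4 * 14
= 56

56


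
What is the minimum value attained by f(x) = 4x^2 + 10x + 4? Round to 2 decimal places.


For a quadratic f(x) = ax^2 + bx + c with a > 0, the minimum is at the vertex.
Vertex x-coordinate: x = -b/(2a)
x = -(10) / (2 * 4)
x = -10/8 = -5/4
Substitute back to find the minimum value:
f(-5/4) = 4 * (-5/4)^2 + 10 * (-5/4) + 4
= 25/4 - 25/2 + 4
= -9/4 = -2.25

-2.25


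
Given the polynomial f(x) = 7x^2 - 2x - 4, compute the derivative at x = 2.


Differentiate term by term using power and sum rules:
f(x) = 7x^2 - 2x - 4
f'(x) = 14x - 2
Substitute x = 2:
f'(2) = 14 * 2 - 2
= 28 - 2
= 26

26


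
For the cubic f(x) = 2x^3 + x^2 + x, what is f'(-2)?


Differentiate f(x) = 2x^3 + x^2 + x term by term:
f'(x) = 6x^2 + 2x + 1
Substitute x = -2:
f'(-2) = 6 * (-2)^2 + 2 * (-2) + 1
= 24 - 4 + 1
= 21

21


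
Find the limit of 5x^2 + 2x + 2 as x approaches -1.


Since polynomials are continuous, we use direct substitution.
lim(x->-1) of 5x^2 + 2x + 2
= 5 * (-1)^2 + 2 * (-1) + 2
= 5 - 2 + 2
= 5

5


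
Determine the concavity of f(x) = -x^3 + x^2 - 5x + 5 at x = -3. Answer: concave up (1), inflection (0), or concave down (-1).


Concavity is determined by the sign of f''(x).
f(x) = -x^3 + x^2 - 5x + 5
f'(x) = -3x^2 + 2x - 5
f''(x) = -6x + 2
f''(-3) = -6 * (-3) + 2
= 18 + 2
= 20
Since f''(-3) > 0, the function is concave up (1)

1


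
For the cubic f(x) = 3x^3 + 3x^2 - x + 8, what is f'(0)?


Differentiate f(x) = 3x^3 + 3x^2 - x + 8 term by term:
f'(x) = 9x^2 + 6x - 1
Substitute x = 0:
f'(0) = 9 * 0^2 + 6 * 0 - 1
= 0 + 0 - 1
= -1

-1


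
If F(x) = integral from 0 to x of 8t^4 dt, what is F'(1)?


By the Fundamental Theorem of Calculus (Part 1):
If F(x) = integral from 0 to x of f(t) dt, then F'(x) = f(x)
Here f(t) = 8t^4
So F'(x) = 8x^4
Evaluate at x = 1:
F'(1) = 8 * 1^4
= 8 * 1
= 8

8


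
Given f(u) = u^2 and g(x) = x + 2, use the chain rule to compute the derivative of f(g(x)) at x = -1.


Using the chain rule: (f(g(x)))' = f'(g(x)) * g'(x)
First, find g(-1):
g(-1) = 1 * (-1) + 2 = 1
Next, f'(u) = 2u
And g'(x) = 1
So f'(g(-1)) * g'(-1)
= 2 * 1 * 1
= 2

2


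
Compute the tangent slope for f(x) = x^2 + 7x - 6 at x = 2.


The slope of the tangent line equals f'(x) at the point.
f(x) = x^2 + 7x - 6
f'(x) = 2x + 7
At x = 2:
f'(2) = 2 * 2 + 7
= 4 + 7
= 11

11


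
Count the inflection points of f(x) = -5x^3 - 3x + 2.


Inflection points occur where f''(x) = 0 and concavity changes.
f(x) = -5x^3 - 3x + 2
f'(x) = -15x^2 - 3
f''(x) = -30x
Set f''(x) = 0:
-30x = 0
x = 0 / (-30) = 0
Since f''(x) is linear (degree 1), it changes sign at this point.
Therefore there is exactly 1 inflection point.

1


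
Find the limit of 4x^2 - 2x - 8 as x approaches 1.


Since polynomials are continuous, we use direct substitution.
lim(x->1) of 4x^2 - 2x - 8
= 4 * 1^2 - 2 * 1 - 8
= 4 - 2 - 8
= -6

-6


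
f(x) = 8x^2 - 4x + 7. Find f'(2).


Differentiate term by term using power and sum rules:
f(x) = 8x^2 - 4x + 7
f'(x) = 16x - 4
Substitute x = 2:
f'(2) = 16 * 2 - 4
= 32 - 4
= 28

28


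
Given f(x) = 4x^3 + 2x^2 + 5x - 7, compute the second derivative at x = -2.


First derivative:
f'(x) = 12x^2 + 4x + 5
Second derivative:
f''(x) = 24x + 4
Substitute x = -2:
f''(-2) = 24 * (-2) + 4
= -48 + 4
= -44

-44


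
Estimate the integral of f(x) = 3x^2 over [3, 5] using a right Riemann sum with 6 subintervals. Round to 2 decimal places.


Right Riemann sum uses right endpoints of each subinterval.
Interval: [3, 5], n = 6
dx = (5 - 3) / 6 = 1/3
Right endpoints: [10/3, 11/3, 4, 13/3, 14/3, 5]
f values: [100/3, 121/3, 48, 169/3, 196/3, 75]
Sum = dx * (sum of f values)
= 1/3 * 955/3
= 955/9 ≈ 106.11

106.11


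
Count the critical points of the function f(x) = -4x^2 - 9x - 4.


Find where f'(x) = 0:
f'(x) = -8x - 9
Set f'(x) = 0:
-8x - 9 = 0
x = 9 / (-8) = -9/8
This is a linear equation in x, so there is exactly one solution.
Number of critical points: 1

1


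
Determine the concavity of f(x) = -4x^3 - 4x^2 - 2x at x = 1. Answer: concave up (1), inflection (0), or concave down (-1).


Concavity is determined by the sign of f''(x).
f(x) = -4x^3 - 4x^2 - 2x
f'(x) = -12x^2 - 8x - 2
f''(x) = -24x - 8
f''(1) = -24 * 1 - 8
= -24 - 8
= -32
Since f''(1) < 0, the function is concave down (-1)

-1


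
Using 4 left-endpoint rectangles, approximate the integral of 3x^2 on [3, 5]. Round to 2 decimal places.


Left Riemann sum uses left endpoints of each subinterval.
Interval: [3, 5], n = 4
dx = (5 - 3) / 4 = 1/2
Left endpoints: [3, 7/2, 4, 9/2]
f values: [27, 147/4, 48, 243/4]
Sum = dx * (sum of f values)
= 1/2 * 345/2
= 345/4 = 86.25

86.25


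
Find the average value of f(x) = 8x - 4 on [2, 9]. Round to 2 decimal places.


Average value = 1/(b-a) * integral from a to b of f(x) dx
First compute the integral of 8x - 4:
F(x) = 4x^2 - 4x
F(9) = 4 * 81 - 4 * 9 = 288
F(2) = 4 * 4 - 4 * 2 = 8
Integral = 288 - 8 = 280
Average = 280 / (9 - 2) = 280 / 7
= 40 = 40.00

40.00


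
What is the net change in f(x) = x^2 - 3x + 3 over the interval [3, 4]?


Net change = f(b) - f(a)
f(x) = x^2 - 3x + 3
Compute f(4):
f(4) = 1 * 4^2 - 3 * 4 + 3
= 16 - 12 + 3
= 7
Compute f(3):
f(3) = 1 * 3^2 - 3 * 3 + 3
= 9 - 9 + 3
= 3
Net change = 7 - 3 = 4

4


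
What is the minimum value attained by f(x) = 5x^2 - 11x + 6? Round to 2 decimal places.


For a quadratic f(x) = ax^2 + bx + c with a > 0, the minimum is at the vertex.
Vertex x-coordinate: x = -b/(2a)
x = -(-11) / (2 * 5)
x = 11/10
Substitute back to find the minimum value:
f(11/10) = 5 * (11/10)^2 - 11 * (11/10) + 6
= 121/20 - 121/10 + 6
= -1/20 = -0.05

-0.05


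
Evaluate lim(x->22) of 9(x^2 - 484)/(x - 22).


Direct substitution gives 0/0, so we factor the numerator.
Factor: 9(x^2 - 484) = 9 * (x - 22)(x + 22)
Cancel the common factor (x - 22):
9(x^2 - 484)/(x - 22) = 9 * (x + 22)
Now substitute x = 22:
= 9 * (22 + 22) = 396

396


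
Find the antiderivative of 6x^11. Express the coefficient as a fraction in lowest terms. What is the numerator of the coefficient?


Apply the power rule for integration:
integral of ax^n dx = a/(n+1) * x^(n+1) + C
integral of 6x^11 dx
= 6/12 * x^12 + C
= 1/2 * x^12 + C
The coefficient in lowest terms is 1/2, and its numerator is 1

1


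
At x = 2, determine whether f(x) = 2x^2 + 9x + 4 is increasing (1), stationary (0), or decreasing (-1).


Compute f'(x) to determine behavior:
f'(x) = 4x + 9
f'(2) = 4 * 2 + 9
= 8 + 9
= 17
Since f'(2) > 0, the function is increasing (1)

1


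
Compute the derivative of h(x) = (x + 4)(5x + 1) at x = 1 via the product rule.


Let u(x) = x + 4 and v(x) = 5x + 1
u'(x) = 1
v'(x) = 5
Product rule: h'(x) = u'(x)*v(x) + u(x)*v'(x)
= 1 * (5x + 1) + (x + 4) * 5
At x = 1:
u(1) = 1 * 1 + 4 = 5
v(1) = 5 * 1 + 1 = 6
h'(1) = 1 * 6 + 5 * 5
= 6 + 25
= 31

31


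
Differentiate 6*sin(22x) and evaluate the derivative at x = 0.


Apply the chain rule to differentiate 6*sin(22x):
d/dx [6*sin(22x)]
= 6 * cos(22x) * d/dx(22x)
= 6 * 22 * cos(22x)
= 132 * cos(22x)
Evaluate at x = 0:
= 132 * cos(0)
= 132 * 1
= 132

132


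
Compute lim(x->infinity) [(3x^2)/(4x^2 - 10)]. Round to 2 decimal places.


For limits at infinity with equal-degree polynomials,
we compare leading coefficients.
Numerator leading term: 3x^2
Denominator leading term: 4x^2
Divide both by x^2:
lim = (3) / (4 - 10/x^2)
As x -> infinity, the 1/x and 1/x^2 terms vanish:
= 3/4 = 0.75

0.75


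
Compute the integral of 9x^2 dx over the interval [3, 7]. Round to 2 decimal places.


Find the antiderivative of 9x^2:
F(x) = 9/3 * x^3
Apply the Fundamental Theorem of Calculus:
F(7) - F(3)
= 9/3 * 7^3 - 9/3 * 3^3
= 9/3 * (343 - 27)
= 9/3 * 316
= 948 = 948.00

948.00


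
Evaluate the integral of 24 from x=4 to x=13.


The integral of a constant k over [a, b] equals k * (b - a).
integral from 4 to 13 of 24 dx
= 24 * (13 - 4)
= 24 * 9
= 216

216


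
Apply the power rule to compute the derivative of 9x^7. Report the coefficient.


We apply the power rule: d/dx [ax^n] = a*n * x^(n-1)
d/dx [9x^7]
= 9 * 7 * x^(7-1)
= 63x^6
The coefficient is 63

63


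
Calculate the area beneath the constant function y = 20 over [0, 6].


The area under a constant function y = 20 is a rectangle.
Width = 6 - 0 = 6
Height = 20
Area = width * height
= 6 * 20
= 120

120


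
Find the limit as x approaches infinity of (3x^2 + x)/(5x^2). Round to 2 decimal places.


For limits at infinity with equal-degree polynomials,
we compare leading coefficients.
Numerator leading term: 3x^2
Denominator leading term: 5x^2
Divide both by x^2:
lim = (3 + 1/x) / (5)
As x -> infinity, the 1/x and 1/x^2 terms vanish:
= 3/5 = 0.60

0.60
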